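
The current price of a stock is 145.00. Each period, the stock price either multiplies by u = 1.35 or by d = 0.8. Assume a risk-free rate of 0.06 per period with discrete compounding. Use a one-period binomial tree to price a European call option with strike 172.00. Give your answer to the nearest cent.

10.59

Risk-neutral probability p = (1 + 0.06 − 0.8)/(1.35 − 0.8) = 0.2600/0.5500 = 0.4727
Terminal stock prices: S_u = 195.8, S_d = 116
Terminal payoffs (S − K): max(23.75, 0) = 23.75, max(-56, 0) = 0
Node 0 (S = 145): V_0 = 1/1.06·[0.4727·23.7500 + 0.5273·0.0000] = 10.5918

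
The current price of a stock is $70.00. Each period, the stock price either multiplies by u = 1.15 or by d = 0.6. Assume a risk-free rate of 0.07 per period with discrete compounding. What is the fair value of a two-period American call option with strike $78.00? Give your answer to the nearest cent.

Risk-neutral probability p = (1 + 0.07 − 0.6)/(1.15 − 0.6) = 0.4700/0.5500 = 0.8545
Terminal stock prices: S_uu = 92.57, S_ud = 48.3, S_dd = 25.2
Terminal payoffs (S − K): max(14.57, 0) = 14.57, max(-29.7, 0) = 0, max(-52.8, 0) = 0
Node u (S = 80.5): continuation = 1/1.07·[0.8545·14.5750 + 0.1455·0.0000] = 11.6402; exercise value = 2.5000 ≤ continuation, so V_u = 11.6402
Node d (S = 42): continuation = 1/1.07·[0.8545·0.0000 + 0.1455·0.0000] = 0.0000; exercise value = 0.0000 ≤ continuation, so V_d = 0.0000
Node 0 (S = 70): continuation = 1/1.07·[0.8545·11.6402 + 0.1455·0.0000] = 9.2963; exercise value = 0.0000 ≤ continuation, so V_0 = 9.2963

$9.30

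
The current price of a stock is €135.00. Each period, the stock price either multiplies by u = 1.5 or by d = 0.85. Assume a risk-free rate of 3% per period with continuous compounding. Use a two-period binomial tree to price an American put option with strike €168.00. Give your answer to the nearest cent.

Risk-neutral probability p = (e^0.03 − 0.85)/(1.5 − 0.85) = 0.1805/0.6500 = 0.2776
Terminal stock prices: S_uu = 303.8, S_ud = 172.1, S_dd = 97.54
Terminal payoffs (K − S): max(-135.8, 0) = 0, max(-4.125, 0) = 0, max(70.46, 0) = 70.46
Node u (S = 202.5): continuation = e^(−0.03)·[0.2776·0.0000 + 0.7224·0.0000] = 0.0000; exercise value = 0.0000 ≤ continuation, so V_u = 0.0000
Node d (S = 114.8): continuation = e^(−0.03)·[0.2776·0.0000 + 0.7224·70.4625] = 49.3962; exercise value = 53.2500 > continuation, so V_d = 53.2500 (exercise)
Node 0 (S = 135): continuation = e^(−0.03)·[0.2776·0.0000 + 0.7224·53.2500] = 37.3297; exercise value = 33.0000 ≤ continuation, so V_0 = 37.3297

€37.33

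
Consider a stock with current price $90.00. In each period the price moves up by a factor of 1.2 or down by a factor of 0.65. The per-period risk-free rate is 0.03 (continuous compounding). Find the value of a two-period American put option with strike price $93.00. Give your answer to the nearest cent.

$14.90

Risk-neutral probability p = (e^0.03 − 0.65)/(1.2 − 0.65) = 0.3805/0.5500 = 0.6917
Terminal stock prices: S_uu = 129.6, S_ud = 70.2, S_dd = 38.03
Terminal payoffs (K − S): max(-36.6, 0) = 0, max(22.8, 0) = 22.8, max(54.97, 0) = 54.97
Node u (S = 108): continuation = e^(−0.03)·[0.6917·0.0000 + 0.3083·22.8000] = 6.8207; exercise value = 0.0000 ≤ continuation, so V_u = 6.8207
Node d (S = 58.5): continuation = e^(−0.03)·[0.6917·22.8000 + 0.3083·54.9750] = 31.7514; exercise value = 34.5000 > continuation, so V_d = 34.5000 (exercise)
Node 0 (S = 90): continuation = e^(−0.03)·[0.6917·6.8207 + 0.3083·34.5000] = 14.8995; exercise value = 3.0000 ≤ continuation, so V_0 = 14.8995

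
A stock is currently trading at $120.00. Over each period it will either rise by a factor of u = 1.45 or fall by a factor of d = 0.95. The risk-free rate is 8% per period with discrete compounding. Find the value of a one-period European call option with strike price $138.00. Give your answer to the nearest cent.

Risk-neutral probability p = (1 + 0.08 − 0.95)/(1.45 − 0.95) = 0.1300/0.5000 = 0.2600
Terminal stock prices: S_u = 174, S_d = 114
Terminal payoffs (S − K): max(36, 0) = 36, max(-24, 0) = 0
Node 0 (S = 120): V_0 = 1/1.08·[0.2600·36.0000 + 0.7400·0.0000] = 8.6667

$8.67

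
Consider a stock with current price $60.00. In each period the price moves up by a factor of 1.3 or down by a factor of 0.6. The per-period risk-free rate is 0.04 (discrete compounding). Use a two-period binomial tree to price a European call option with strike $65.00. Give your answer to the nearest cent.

$13.30

Risk-neutral probability p = (1 + 0.04 − 0.6)/(1.3 − 0.6) = 0.4400/0.7000 = 0.6286
Terminal stock prices: S_uu = 101.4, S_ud = 46.8, S_dd = 21.6
Terminal payoffs (S − K): max(36.4, 0) = 36.4, max(-18.2, 0) = 0, max(-43.4, 0) = 0
Node u (S = 78): V_u = 1/1.04·[0.6286·36.4000 + 0.3714·0.0000] = 22.0000
Node d (S = 36): V_d = 1/1.04·[0.6286·0.0000 + 0.3714·0.0000] = 0.0000
Node 0 (S = 60): V_0 = 1/1.04·[0.6286·22.0000 + 0.3714·0.0000] = 13.2967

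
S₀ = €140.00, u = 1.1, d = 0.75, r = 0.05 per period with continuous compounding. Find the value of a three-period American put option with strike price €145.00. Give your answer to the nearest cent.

€10.09

Risk-neutral probability p = (e^0.05 − 0.75)/(1.1 − 0.75) = 0.3013/0.3500 = 0.8608
Terminal stock prices: S_uuu = 186.3, S_uud = 127.1, S_udd = 86.62, S_ddd = 59.06
Terminal payoffs (K − S): max(-41.34, 0) = 0, max(17.95, 0) = 17.95, max(58.38, 0) = 58.38, max(85.94, 0) = 85.94
Node uu (S = 169.4): continuation = e^(−0.05)·[0.8608·0.0000 + 0.1392·17.9500] = 2.3772; exercise value = 0.0000 ≤ continuation, so V_uu = 2.3772
Node ud (S = 115.5): continuation = e^(−0.05)·[0.8608·17.9500 + 0.1392·58.3750] = 22.4283; exercise value = 29.5000 > continuation, so V_ud = 29.5000 (exercise)
Node dd (S = 78.75): continuation = e^(−0.05)·[0.8608·58.3750 + 0.1392·85.9375] = 59.1783; exercise value = 66.2500 > continuation, so V_dd = 66.2500 (exercise)
Node u (S = 154): continuation = e^(−0.05)·[0.8608·2.3772 + 0.1392·29.5000] = 5.8533; exercise value = 0.0000 ≤ continuation, so V_u = 5.8533
Node d (S = 105): continuation = e^(−0.05)·[0.8608·29.5000 + 0.1392·66.2500] = 32.9283; exercise value = 40.0000 > continuation, so V_d = 40.0000 (exercise)
Node 0 (S = 140): continuation = e^(−0.05)·[0.8608·5.8533 + 0.1392·40.0000] = 10.0901; exercise value = 5.0000 ≤ continuation, so V_0 = 10.0901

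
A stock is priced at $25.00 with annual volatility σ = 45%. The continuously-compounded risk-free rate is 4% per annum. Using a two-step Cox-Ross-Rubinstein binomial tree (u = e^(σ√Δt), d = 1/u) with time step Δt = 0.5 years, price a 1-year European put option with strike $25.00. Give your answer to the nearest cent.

$3.39

CRR parameters: u = e^(σ√Δt) = e^(0.45·√0.5) = 1.3746, d = 1/u = 0.7275
Per-period rate: rΔt = 0.04·0.5 = 0.02, so R = e^0.02 = 1.0202
Risk-neutral probability p = (e^0.02 − 0.7275)/(1.3746 − 0.7275) = 0.2927/0.6472 = 0.4523
Terminal stock prices: S_uu = 47.24, S_ud = 25, S_dd = 13.23
Terminal payoffs (K − S): max(-22.24, 0) = 0, max(0, 0) = 0, max(11.77, 0) = 11.77
Node u (S = 34.37): V_u = e^(−0.02)·[0.4523·0.0000 + 0.5477·0.0000] = 0.0000
Node d (S = 18.19): V_d = e^(−0.02)·[0.4523·0.0000 + 0.5477·11.7701] = 6.3185
Node 0 (S = 25): V_0 = e^(−0.02)·[0.4523·0.0000 + 0.5477·6.3185] = 3.3919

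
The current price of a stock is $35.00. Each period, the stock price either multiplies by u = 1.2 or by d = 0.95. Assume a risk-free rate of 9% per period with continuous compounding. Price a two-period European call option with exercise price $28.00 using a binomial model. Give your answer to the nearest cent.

$11.61

Risk-neutral probability p = (e^0.09 − 0.95)/(1.2 − 0.95) = 0.1442/0.2500 = 0.5767
Terminal stock prices: S_uu = 50.4, S_ud = 39.9, S_dd = 31.59
Terminal payoffs (S − K): max(22.4, 0) = 22.4, max(11.9, 0) = 11.9, max(3.587, 0) = 3.587
Node u (S = 42): V_u = e^(−0.09)·[0.5767·22.4000 + 0.4233·11.9000] = 16.4099
Node d (S = 33.25): V_d = e^(−0.09)·[0.5767·11.9000 + 0.4233·3.5875] = 7.6599
Node 0 (S = 35): V_0 = e^(−0.09)·[0.5767·16.4099 + 0.4233·7.6599] = 11.6124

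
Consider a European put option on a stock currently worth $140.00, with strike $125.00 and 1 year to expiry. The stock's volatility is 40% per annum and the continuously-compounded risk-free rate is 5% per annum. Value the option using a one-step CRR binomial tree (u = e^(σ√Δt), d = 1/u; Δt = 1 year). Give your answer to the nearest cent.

CRR parameters: u = e^(σ√Δt) = e^(0.4·√1) = 1.4918, d = 1/u = 0.6703
Per-period rate: rΔt = 0.05·1 = 0.05, so R = e^0.05 = 1.0513
Risk-neutral probability p = (e^0.05 − 0.6703)/(1.4918 − 0.6703) = 0.3810/0.8215 = 0.4637
Terminal stock prices: S_u = 208.9, S_d = 93.84
Terminal payoffs (K − S): max(-83.86, 0) = 0, max(31.16, 0) = 31.16
Node 0 (S = 140): V_0 = e^(−0.05)·[0.4637·0.0000 + 0.5363·31.1552] = 15.8929

$15.89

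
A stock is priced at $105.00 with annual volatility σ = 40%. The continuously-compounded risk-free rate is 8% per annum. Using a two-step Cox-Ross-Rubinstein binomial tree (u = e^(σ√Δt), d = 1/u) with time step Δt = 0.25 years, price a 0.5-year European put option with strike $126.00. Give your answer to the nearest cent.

CRR parameters: u = e^(σ√Δt) = e^(0.4·√0.25) = 1.2214, d = 1/u = 0.8187
Per-period rate: rΔt = 0.08·0.25 = 0.02, so R = e^0.02 = 1.0202
Risk-neutral probability p = (e^0.02 − 0.8187)/(1.2214 − 0.8187) = 0.2015/0.4027 = 0.5003
Terminal stock prices: S_uu = 156.6, S_ud = 105, S_dd = 70.38
Terminal payoffs (K − S): max(-30.64, 0) = 0, max(21, 0) = 21, max(55.62, 0) = 55.62
Node u (S = 128.2): V_u = e^(−0.02)·[0.5003·0.0000 + 0.4997·21.0000] = 10.2852
Node d (S = 85.97): V_d = e^(−0.02)·[0.5003·21.0000 + 0.4997·55.6164] = 37.5383
Node 0 (S = 105): V_0 = e^(−0.02)·[0.5003·10.2852 + 0.4997·37.5383] = 23.4293

$23.43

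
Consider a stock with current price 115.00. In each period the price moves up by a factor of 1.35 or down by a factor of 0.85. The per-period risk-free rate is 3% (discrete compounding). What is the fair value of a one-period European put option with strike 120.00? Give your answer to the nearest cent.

Risk-neutral probability p = (1 + 0.03 − 0.85)/(1.35 − 0.85) = 0.1800/0.5000 = 0.3600
Terminal stock prices: S_u = 155.2, S_d = 97.75
Terminal payoffs (K − S): max(-35.25, 0) = 0, max(22.25, 0) = 22.25
Node 0 (S = 115): V_0 = 1/1.03·[0.3600·0.0000 + 0.6400·22.2500] = 13.8252

13.83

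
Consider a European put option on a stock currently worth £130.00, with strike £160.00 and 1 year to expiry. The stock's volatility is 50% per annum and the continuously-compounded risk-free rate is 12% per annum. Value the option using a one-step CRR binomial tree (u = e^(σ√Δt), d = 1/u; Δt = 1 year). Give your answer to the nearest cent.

CRR parameters: u = e^(σ√Δt) = e^(0.5·√1) = 1.6487, d = 1/u = 0.6065
Per-period rate: rΔt = 0.12·1 = 0.12, so R = e^0.12 = 1.1275
Risk-neutral probability p = (e^0.12 − 0.6065)/(1.6487 − 0.6065) = 0.5210/1.0422 = 0.4999
Terminal stock prices: S_u = 214.3, S_d = 78.85
Terminal payoffs (K − S): max(-54.33, 0) = 0, max(81.15, 0) = 81.15
Node 0 (S = 130): V_0 = e^(−0.12)·[0.4999·0.0000 + 0.5001·81.1510] = 35.9962

£36.00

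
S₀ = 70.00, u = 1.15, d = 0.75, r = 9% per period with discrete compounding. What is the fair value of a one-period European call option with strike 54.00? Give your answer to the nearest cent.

20.67

Risk-neutral probability p = (1 + 0.09 − 0.75)/(1.15 − 0.75) = 0.3400/0.4000 = 0.8500
Terminal stock prices: S_u = 80.5, S_d = 52.5
Terminal payoffs (S − K): max(26.5, 0) = 26.5, max(-1.5, 0) = 0
Node 0 (S = 70): V_0 = 1/1.09·[0.8500·26.5000 + 0.1500·0.0000] = 20.6651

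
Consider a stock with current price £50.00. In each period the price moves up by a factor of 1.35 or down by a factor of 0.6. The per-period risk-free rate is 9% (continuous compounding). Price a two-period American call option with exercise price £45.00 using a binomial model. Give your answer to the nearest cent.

Risk-neutral probability p = (e^0.09 − 0.6)/(1.35 − 0.6) = 0.4942/0.7500 = 0.6589
Terminal stock prices: S_uu = 91.13, S_ud = 40.5, S_dd = 18
Terminal payoffs (S − K): max(46.13, 0) = 46.13, max(-4.5, 0) = 0, max(-27, 0) = 0
Node u (S = 67.5): continuation = e^(−0.09)·[0.6589·46.1250 + 0.3411·0.0000] = 27.7759; exercise value = 22.5000 ≤ continuation, so V_u = 27.7759
Node d (S = 30): continuation = e^(−0.09)·[0.6589·0.0000 + 0.3411·0.0000] = 0.0000; exercise value = 0.0000 ≤ continuation, so V_d = 0.0000
Node 0 (S = 50): continuation = e^(−0.09)·[0.6589·27.7759 + 0.3411·0.0000] = 16.7263; exercise value = 5.0000 ≤ continuation, so V_0 = 16.7263

£16.73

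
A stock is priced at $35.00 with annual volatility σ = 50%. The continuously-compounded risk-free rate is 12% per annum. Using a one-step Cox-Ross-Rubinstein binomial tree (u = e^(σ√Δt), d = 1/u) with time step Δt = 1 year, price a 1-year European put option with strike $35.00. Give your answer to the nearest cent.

CRR parameters: u = e^(σ√Δt) = e^(0.5·√1) = 1.6487, d = 1/u = 0.6065
Per-period rate: rΔt = 0.12·1 = 0.12, so R = e^0.12 = 1.1275
Risk-neutral probability p = (e^0.12 − 0.6065)/(1.6487 − 0.6065) = 0.5210/1.0422 = 0.4999
Terminal stock prices: S_u = 57.71, S_d = 21.23
Terminal payoffs (K − S): max(-22.71, 0) = 0, max(13.77, 0) = 13.77
Node 0 (S = 35): V_0 = e^(−0.12)·[0.4999·0.0000 + 0.5001·13.7714] = 6.1086

$6.11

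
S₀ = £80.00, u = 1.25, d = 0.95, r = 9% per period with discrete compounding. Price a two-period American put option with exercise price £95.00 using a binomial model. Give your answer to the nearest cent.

Risk-neutral probability p = (1 + 0.09 − 0.95)/(1.25 − 0.95) = 0.1400/0.3000 = 0.4667
Terminal stock prices: S_uu = 125, S_ud = 95, S_dd = 72.2
Terminal payoffs (K − S): max(-30, 0) = 0, max(0, 0) = 0, max(22.8, 0) = 22.8
Node u (S = 100): continuation = 1/1.09·[0.4667·0.0000 + 0.5333·0.0000] = 0.0000; exercise value = 0.0000 ≤ continuation, so V_u = 0.0000
Node d (S = 76): continuation = 1/1.09·[0.4667·0.0000 + 0.5333·22.8000] = 11.1560; exercise value = 19.0000 > continuation, so V_d = 19.0000 (exercise)
Node 0 (S = 80): continuation = 1/1.09·[0.4667·0.0000 + 0.5333·19.0000] = 9.2966; exercise value = 15.0000 > continuation, so V_0 = 15.0000 (exercise)

£15.00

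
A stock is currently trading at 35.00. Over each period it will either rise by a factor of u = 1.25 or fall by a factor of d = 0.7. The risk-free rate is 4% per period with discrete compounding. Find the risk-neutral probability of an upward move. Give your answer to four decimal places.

p = 0.6182

Risk-neutral probability p = (1 + 0.04 − 0.7)/(1.25 − 0.7) = 0.3400/0.5500 = 0.6182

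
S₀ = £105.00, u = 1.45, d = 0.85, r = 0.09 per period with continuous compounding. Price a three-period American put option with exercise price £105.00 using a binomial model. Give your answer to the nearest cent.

£8.56

Risk-neutral probability p = (e^0.09 − 0.85)/(1.45 − 0.85) = 0.2442/0.6000 = 0.4070
Terminal stock prices: S_uuu = 320.1, S_uud = 187.6, S_udd = 110, S_ddd = 64.48
Terminal payoffs (K − S): max(-215.1, 0) = 0, max(-82.65, 0) = 0, max(-5.001, 0) = 0, max(40.52, 0) = 40.52
Node uu (S = 220.8): continuation = e^(−0.09)·[0.4070·0.0000 + 0.5930·0.0000] = 0.0000; exercise value = 0.0000 ≤ continuation, so V_uu = 0.0000
Node ud (S = 129.4): continuation = e^(−0.09)·[0.4070·0.0000 + 0.5930·0.0000] = 0.0000; exercise value = 0.0000 ≤ continuation, so V_ud = 0.0000
Node dd (S = 75.86): continuation = e^(−0.09)·[0.4070·0.0000 + 0.5930·40.5169] = 21.9602; exercise value = 29.1375 > continuation, so V_dd = 29.1375 (exercise)
Node u (S = 152.2): continuation = e^(−0.09)·[0.4070·0.0000 + 0.5930·0.0000] = 0.0000; exercise value = 0.0000 ≤ continuation, so V_u = 0.0000
Node d (S = 89.25): continuation = e^(−0.09)·[0.4070·0.0000 + 0.5930·29.1375] = 15.7925; exercise value = 15.7500 ≤ continuation, so V_d = 15.7925
Node 0 (S = 105): continuation = e^(−0.09)·[0.4070·0.0000 + 0.5930·15.7925] = 8.5596; exercise value = 0.0000 ≤ continuation, so V_0 = 8.5596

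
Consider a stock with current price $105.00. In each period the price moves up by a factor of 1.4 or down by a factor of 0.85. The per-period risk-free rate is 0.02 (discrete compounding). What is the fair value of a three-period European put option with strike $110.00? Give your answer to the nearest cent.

Risk-neutral probability p = (1 + 0.02 − 0.85)/(1.4 − 0.85) = 0.1700/0.5500 = 0.3091
Terminal stock prices: S_uuu = 288.1, S_uud = 174.9, S_udd = 106.2, S_ddd = 64.48
Terminal payoffs (K − S): max(-178.1, 0) = 0, max(-64.93, 0) = 0, max(3.793, 0) = 3.793, max(45.52, 0) = 45.52
Node uu (S = 205.8): V_uu = 1/1.02·[0.3091·0.0000 + 0.6909·0.0000] = 0.0000
Node ud (S = 125): V_ud = 1/1.02·[0.3091·0.0000 + 0.6909·3.7925] = 2.5689
Node dd (S = 75.86): V_dd = 1/1.02·[0.3091·3.7925 + 0.6909·45.5169] = 31.9806
Node u (S = 147): V_u = 1/1.02·[0.3091·0.0000 + 0.6909·2.5689] = 1.7401
Node d (S = 89.25): V_d = 1/1.02·[0.3091·2.5689 + 0.6909·31.9806] = 22.4409
Node 0 (S = 105): V_0 = 1/1.02·[0.3091·1.7401 + 0.6909·22.4409] = 15.7279

$15.73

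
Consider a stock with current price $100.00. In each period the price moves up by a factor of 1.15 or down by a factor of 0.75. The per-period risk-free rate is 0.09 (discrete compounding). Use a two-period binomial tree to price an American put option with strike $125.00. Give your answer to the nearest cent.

Risk-neutral probability p = (1 + 0.09 − 0.75)/(1.15 − 0.75) = 0.3400/0.4000 = 0.8500
Terminal stock prices: S_uu = 132.2, S_ud = 86.25, S_dd = 56.25
Terminal payoffs (K − S): max(-7.25, 0) = 0, max(38.75, 0) = 38.75, max(68.75, 0) = 68.75
Node u (S = 115): continuation = 1/1.09·[0.8500·0.0000 + 0.1500·38.7500] = 5.3326; exercise value = 10.0000 > continuation, so V_u = 10.0000 (exercise)
Node d (S = 75): continuation = 1/1.09·[0.8500·38.7500 + 0.1500·68.7500] = 39.6789; exercise value = 50.0000 > continuation, so V_d = 50.0000 (exercise)
Node 0 (S = 100): continuation = 1/1.09·[0.8500·10.0000 + 0.1500·50.0000] = 14.6789; exercise value = 25.0000 > continuation, so V_0 = 25.0000 (exercise)

$25.00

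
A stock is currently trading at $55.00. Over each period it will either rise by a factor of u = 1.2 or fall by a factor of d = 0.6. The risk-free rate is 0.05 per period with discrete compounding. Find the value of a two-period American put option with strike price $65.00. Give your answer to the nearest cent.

Risk-neutral probability p = (1 + 0.05 − 0.6)/(1.2 − 0.6) = 0.4500/0.6000 = 0.7500
Terminal stock prices: S_uu = 79.2, S_ud = 39.6, S_dd = 19.8
Terminal payoffs (K − S): max(-14.2, 0) = 0, max(25.4, 0) = 25.4, max(45.2, 0) = 45.2
Node u (S = 66): continuation = 1/1.05·[0.7500·0.0000 + 0.2500·25.4000] = 6.0476; exercise value = 0.0000 ≤ continuation, so V_u = 6.0476
Node d (S = 33): continuation = 1/1.05·[0.7500·25.4000 + 0.2500·45.2000] = 28.9048; exercise value = 32.0000 > continuation, so V_d = 32.0000 (exercise)
Node 0 (S = 55): continuation = 1/1.05·[0.7500·6.0476 + 0.2500·32.0000] = 11.9388; exercise value = 10.0000 ≤ continuation, so V_0 = 11.9388

$11.94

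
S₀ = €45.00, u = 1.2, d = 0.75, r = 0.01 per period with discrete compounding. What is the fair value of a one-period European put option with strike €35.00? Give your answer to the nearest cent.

€0.52

Risk-neutral probability p = (1 + 0.01 − 0.75)/(1.2 − 0.75) = 0.2600/0.4500 = 0.5778
Terminal stock prices: S_u = 54, S_d = 33.75
Terminal payoffs (K − S): max(-19, 0) = 0, max(1.25, 0) = 1.25
Node 0 (S = 45): V_0 = 1/1.01·[0.5778·0.0000 + 0.4222·1.2500] = 0.5226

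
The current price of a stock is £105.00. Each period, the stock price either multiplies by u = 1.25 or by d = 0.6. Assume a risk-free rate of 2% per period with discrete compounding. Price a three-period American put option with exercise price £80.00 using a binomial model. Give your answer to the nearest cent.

Risk-neutral probability p = (1 + 0.02 − 0.6)/(1.25 − 0.6) = 0.4200/0.6500 = 0.6462
Terminal stock prices: S_uuu = 205.1, S_uud = 98.44, S_udd = 47.25, S_ddd = 22.68
Terminal payoffs (K − S): max(-125.1, 0) = 0, max(-18.44, 0) = 0, max(32.75, 0) = 32.75, max(57.32, 0) = 57.32
Node uu (S = 164.1): continuation = 1/1.02·[0.6462·0.0000 + 0.3538·0.0000] = 0.0000; exercise value = 0.0000 ≤ continuation, so V_uu = 0.0000
Node ud (S = 78.75): continuation = 1/1.02·[0.6462·0.0000 + 0.3538·32.7500] = 11.3612; exercise value = 1.2500 ≤ continuation, so V_ud = 11.3612
Node dd (S = 37.8): continuation = 1/1.02·[0.6462·32.7500 + 0.3538·57.3200] = 40.6314; exercise value = 42.2000 > continuation, so V_dd = 42.2000 (exercise)
Node u (S = 131.2): continuation = 1/1.02·[0.6462·0.0000 + 0.3538·11.3612] = 3.9413; exercise value = 0.0000 ≤ continuation, so V_u = 3.9413
Node d (S = 63): continuation = 1/1.02·[0.6462·11.3612 + 0.3538·42.2000] = 21.8367; exercise value = 17.0000 ≤ continuation, so V_d = 21.8367
Node 0 (S = 105): continuation = 1/1.02·[0.6462·3.9413 + 0.3538·21.8367] = 10.0721; exercise value = 0.0000 ≤ continuation, so V_0 = 10.0721

£10.07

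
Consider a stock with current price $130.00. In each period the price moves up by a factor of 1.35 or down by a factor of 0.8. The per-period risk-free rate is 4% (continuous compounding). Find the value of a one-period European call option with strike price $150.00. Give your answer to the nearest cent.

$10.73

Risk-neutral probability p = (e^0.04 − 0.8)/(1.35 − 0.8) = 0.2408/0.5500 = 0.4378
Terminal stock prices: S_u = 175.5, S_d = 104
Terminal payoffs (S − K): max(25.5, 0) = 25.5, max(-46, 0) = 0
Node 0 (S = 130): V_0 = e^(−0.04)·[0.4378·25.5000 + 0.5622·0.0000] = 10.7271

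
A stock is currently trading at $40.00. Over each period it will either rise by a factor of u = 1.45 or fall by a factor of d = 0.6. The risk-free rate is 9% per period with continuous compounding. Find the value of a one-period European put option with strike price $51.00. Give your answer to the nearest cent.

$10.33

Risk-neutral probability p = (e^0.09 − 0.6)/(1.45 − 0.6) = 0.4942/0.8500 = 0.5814
Terminal stock prices: S_u = 58, S_d = 24
Terminal payoffs (K − S): max(-7, 0) = 0, max(27, 0) = 27
Node 0 (S = 40): V_0 = e^(−0.09)·[0.5814·0.0000 + 0.4186·27.0000] = 10.3299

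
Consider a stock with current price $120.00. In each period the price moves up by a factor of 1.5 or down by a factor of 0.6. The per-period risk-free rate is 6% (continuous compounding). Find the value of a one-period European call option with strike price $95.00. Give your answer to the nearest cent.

Risk-neutral probability p = (e^0.06 − 0.6)/(1.5 − 0.6) = 0.4618/0.9000 = 0.5132
Terminal stock prices: S_u = 180, S_d = 72
Terminal payoffs (S − K): max(85, 0) = 85, max(-23, 0) = 0
Node 0 (S = 120): V_0 = e^(−0.06)·[0.5132·85.0000 + 0.4868·0.0000] = 41.0778

$41.08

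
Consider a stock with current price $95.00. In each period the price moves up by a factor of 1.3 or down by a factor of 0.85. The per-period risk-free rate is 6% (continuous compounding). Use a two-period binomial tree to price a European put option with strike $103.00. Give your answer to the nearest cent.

$8.54

Risk-neutral probability p = (e^0.06 − 0.85)/(1.3 − 0.85) = 0.2118/0.4500 = 0.4707
Terminal stock prices: S_uu = 160.6, S_ud = 105, S_dd = 68.64
Terminal payoffs (K − S): max(-57.55, 0) = 0, max(-1.975, 0) = 0, max(34.36, 0) = 34.36
Node u (S = 123.5): V_u = e^(−0.06)·[0.4707·0.0000 + 0.5293·0.0000] = 0.0000
Node d (S = 80.75): V_d = e^(−0.06)·[0.4707·0.0000 + 0.5293·34.3625] = 17.1273
Node 0 (S = 95): V_0 = e^(−0.06)·[0.4707·0.0000 + 0.5293·17.1273] = 8.5368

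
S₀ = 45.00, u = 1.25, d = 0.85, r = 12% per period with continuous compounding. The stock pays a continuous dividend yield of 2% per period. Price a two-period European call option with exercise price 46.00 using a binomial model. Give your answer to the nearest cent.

Per-period risk-free factor R = e^0.12 = 1.1275; dividend-adjusted growth = e^(0.12−0.02) = 1.1052.
Risk-neutral probability p = (1.1052 − 0.85)/(1.25 − 0.85) = 0.2552/0.4000 = 0.6379
Terminal stock prices: S_uu = 70.31, S_ud = 47.81, S_dd = 32.51
Terminal payoffs (S − K): max(24.31, 0) = 24.31, max(1.812, 0) = 1.812, max(-13.49, 0) = 0
Node u (S = 56.25): V_u = e^(−0.12)·[0.6379·24.3125 + 0.3621·1.8125] = 14.3378
Node d (S = 38.25): V_d = e^(−0.12)·[0.6379·1.8125 + 0.3621·0.0000] = 1.0255
Node 0 (S = 45): V_0 = e^(−0.12)·[0.6379·14.3378 + 0.3621·1.0255] = 8.4415

8.44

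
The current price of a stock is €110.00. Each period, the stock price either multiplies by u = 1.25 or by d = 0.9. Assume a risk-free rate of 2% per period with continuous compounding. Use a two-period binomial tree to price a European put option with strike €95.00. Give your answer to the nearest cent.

€2.44

Risk-neutral probability p = (e^0.02 − 0.9)/(1.25 − 0.9) = 0.1202/0.3500 = 0.3434
Terminal stock prices: S_uu = 171.9, S_ud = 123.8, S_dd = 89.1
Terminal payoffs (K − S): max(-76.88, 0) = 0, max(-28.75, 0) = 0, max(5.9, 0) = 5.9
Node u (S = 137.5): V_u = e^(−0.02)·[0.3434·0.0000 + 0.6566·0.0000] = 0.0000
Node d (S = 99): V_d = e^(−0.02)·[0.3434·0.0000 + 0.6566·5.9000] = 3.7970
Node 0 (S = 110): V_0 = e^(−0.02)·[0.3434·0.0000 + 0.6566·3.7970] = 2.4437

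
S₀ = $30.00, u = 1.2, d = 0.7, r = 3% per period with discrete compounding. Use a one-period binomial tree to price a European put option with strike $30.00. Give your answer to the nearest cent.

$2.97

Risk-neutral probability p = (1 + 0.03 − 0.7)/(1.2 − 0.7) = 0.3300/0.5000 = 0.6600
Terminal stock prices: S_u = 36, S_d = 21
Terminal payoffs (K − S): max(-6, 0) = 0, max(9, 0) = 9
Node 0 (S = 30): V_0 = 1/1.03·[0.6600·0.0000 + 0.3400·9.0000] = 2.9709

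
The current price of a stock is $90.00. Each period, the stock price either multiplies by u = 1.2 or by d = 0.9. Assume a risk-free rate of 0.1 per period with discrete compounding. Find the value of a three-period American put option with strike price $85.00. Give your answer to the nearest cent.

$1.21

Risk-neutral probability p = (1 + 0.1 − 0.9)/(1.2 − 0.9) = 0.2000/0.3000 = 0.6667
Terminal stock prices: S_uuu = 155.5, S_uud = 116.6, S_udd = 87.48, S_ddd = 65.61
Terminal payoffs (K − S): max(-70.52, 0) = 0, max(-31.64, 0) = 0, max(-2.48, 0) = 0, max(19.39, 0) = 19.39
Node uu (S = 129.6): continuation = 1/1.1·[0.6667·0.0000 + 0.3333·0.0000] = 0.0000; exercise value = 0.0000 ≤ continuation, so V_uu = 0.0000
Node ud (S = 97.2): continuation = 1/1.1·[0.6667·0.0000 + 0.3333·0.0000] = 0.0000; exercise value = 0.0000 ≤ continuation, so V_ud = 0.0000
Node dd (S = 72.9): continuation = 1/1.1·[0.6667·0.0000 + 0.3333·19.3900] = 5.8758; exercise value = 12.1000 > continuation, so V_dd = 12.1000 (exercise)
Node u (S = 108): continuation = 1/1.1·[0.6667·0.0000 + 0.3333·0.0000] = 0.0000; exercise value = 0.0000 ≤ continuation, so V_u = 0.0000
Node d (S = 81): continuation = 1/1.1·[0.6667·0.0000 + 0.3333·12.1000] = 3.6667; exercise value = 4.0000 > continuation, so V_d = 4.0000 (exercise)
Node 0 (S = 90): continuation = 1/1.1·[0.6667·0.0000 + 0.3333·4.0000] = 1.2121; exercise value = 0.0000 ≤ continuation, so V_0 = 1.2121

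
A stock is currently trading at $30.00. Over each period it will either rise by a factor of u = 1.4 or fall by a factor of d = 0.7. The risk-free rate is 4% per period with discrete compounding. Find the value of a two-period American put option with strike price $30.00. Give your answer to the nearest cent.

Risk-neutral probability p = (1 + 0.04 − 0.7)/(1.4 − 0.7) = 0.3400/0.7000 = 0.4857
Terminal stock prices: S_uu = 58.8, S_ud = 29.4, S_dd = 14.7
Terminal payoffs (K − S): max(-28.8, 0) = 0, max(0.6, 0) = 0.6, max(15.3, 0) = 15.3
Node u (S = 42): continuation = 1/1.04·[0.4857·0.0000 + 0.5143·0.6000] = 0.2967; exercise value = 0.0000 ≤ continuation, so V_u = 0.2967
Node d (S = 21): continuation = 1/1.04·[0.4857·0.6000 + 0.5143·15.3000] = 7.8462; exercise value = 9.0000 > continuation, so V_d = 9.0000 (exercise)
Node 0 (S = 30): continuation = 1/1.04·[0.4857·0.2967 + 0.5143·9.0000] = 4.5891; exercise value = 0.0000 ≤ continuation, so V_0 = 4.5891

$4.59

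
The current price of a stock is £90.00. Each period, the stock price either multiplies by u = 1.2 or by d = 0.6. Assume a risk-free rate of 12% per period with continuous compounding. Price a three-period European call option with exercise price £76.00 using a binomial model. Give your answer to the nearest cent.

£38.04

Risk-neutral probability p = (e^0.12 − 0.6)/(1.2 − 0.6) = 0.5275/0.6000 = 0.8792
Terminal stock prices: S_uuu = 155.5, S_uud = 77.76, S_udd = 38.88, S_ddd = 19.44
Terminal payoffs (S − K): max(79.52, 0) = 79.52, max(1.76, 0) = 1.76, max(-37.12, 0) = 0, max(-56.56, 0) = 0
Node uu (S = 129.6): V_uu = e^(−0.12)·[0.8792·79.5200 + 0.1208·1.7600] = 62.1940
Node ud (S = 64.8): V_ud = e^(−0.12)·[0.8792·1.7600 + 0.1208·0.0000] = 1.3724
Node dd (S = 32.4): V_dd = e^(−0.12)·[0.8792·0.0000 + 0.1208·0.0000] = 0.0000
Node u (S = 108): V_u = e^(−0.12)·[0.8792·62.1940 + 0.1208·1.3724] = 48.6427
Node d (S = 54): V_d = e^(−0.12)·[0.8792·1.3724 + 0.1208·0.0000] = 1.0701
Node 0 (S = 90): V_0 = e^(−0.12)·[0.8792·48.6427 + 0.1208·1.0701] = 38.0436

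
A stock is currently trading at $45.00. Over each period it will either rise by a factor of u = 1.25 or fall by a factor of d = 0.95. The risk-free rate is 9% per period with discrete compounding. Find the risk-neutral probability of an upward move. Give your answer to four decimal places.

Risk-neutral probability p = (1 + 0.09 − 0.95)/(1.25 − 0.95) = 0.1400/0.3000 = 0.4667

p = 0.4667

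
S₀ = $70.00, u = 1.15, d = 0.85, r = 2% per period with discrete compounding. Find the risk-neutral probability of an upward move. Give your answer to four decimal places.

Risk-neutral probability p = (1 + 0.02 − 0.85)/(1.15 − 0.85) = 0.1700/0.3000 = 0.5667

p = 0.5667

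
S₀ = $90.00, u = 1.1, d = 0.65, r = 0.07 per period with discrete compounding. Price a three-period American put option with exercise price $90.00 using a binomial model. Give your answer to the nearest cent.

$4.27

Risk-neutral probability p = (1 + 0.07 − 0.65)/(1.1 − 0.65) = 0.4200/0.4500 = 0.9333
Terminal stock prices: S_uuu = 119.8, S_uud = 70.79, S_udd = 41.83, S_ddd = 24.72
Terminal payoffs (K − S): max(-29.79, 0) = 0, max(19.21, 0) = 19.21, max(48.17, 0) = 48.17, max(65.28, 0) = 65.28
Node uu (S = 108.9): continuation = 1/1.07·[0.9333·0.0000 + 0.0667·19.2150] = 1.1972; exercise value = 0.0000 ≤ continuation, so V_uu = 1.1972
Node ud (S = 64.35): continuation = 1/1.07·[0.9333·19.2150 + 0.0667·48.1725] = 19.7621; exercise value = 25.6500 > continuation, so V_ud = 25.6500 (exercise)
Node dd (S = 38.03): continuation = 1/1.07·[0.9333·48.1725 + 0.0667·65.2837] = 46.0871; exercise value = 51.9750 > continuation, so V_dd = 51.9750 (exercise)
Node u (S = 99): continuation = 1/1.07·[0.9333·1.1972 + 0.0667·25.6500] = 2.6424; exercise value = 0.0000 ≤ continuation, so V_u = 2.6424
Node d (S = 58.5): continuation = 1/1.07·[0.9333·25.6500 + 0.0667·51.9750] = 25.6121; exercise value = 31.5000 > continuation, so V_d = 31.5000 (exercise)
Node 0 (S = 90): continuation = 1/1.07·[0.9333·2.6424 + 0.0667·31.5000] = 4.2675; exercise value = 0.0000 ≤ continuation, so V_0 = 4.2675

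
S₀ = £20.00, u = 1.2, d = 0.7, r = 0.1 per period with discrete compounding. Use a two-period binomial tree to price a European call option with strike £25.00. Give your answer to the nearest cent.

Risk-neutral probability p = (1 + 0.1 − 0.7)/(1.2 − 0.7) = 0.4000/0.5000 = 0.8000
Terminal stock prices: S_uu = 28.8, S_ud = 16.8, S_dd = 9.8
Terminal payoffs (S − K): max(3.8, 0) = 3.8, max(-8.2, 0) = 0, max(-15.2, 0) = 0
Node u (S = 24): V_u = 1/1.1·[0.8000·3.8000 + 0.2000·0.0000] = 2.7636
Node d (S = 14): V_d = 1/1.1·[0.8000·0.0000 + 0.2000·0.0000] = 0.0000
Node 0 (S = 20): V_0 = 1/1.1·[0.8000·2.7636 + 0.2000·0.0000] = 2.0099

£2.01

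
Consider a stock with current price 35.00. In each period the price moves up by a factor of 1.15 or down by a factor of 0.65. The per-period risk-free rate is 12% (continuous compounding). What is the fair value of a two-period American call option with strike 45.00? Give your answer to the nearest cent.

Risk-neutral probability p = (e^0.12 − 0.65)/(1.15 − 0.65) = 0.4775/0.5000 = 0.9550
Terminal stock prices: S_uu = 46.29, S_ud = 26.16, S_dd = 14.79
Terminal payoffs (S − K): max(1.287, 0) = 1.287, max(-18.84, 0) = 0, max(-30.21, 0) = 0
Node u (S = 40.25): continuation = e^(−0.12)·[0.9550·1.2875 + 0.0450·0.0000] = 1.0905; exercise value = 0.0000 ≤ continuation, so V_u = 1.0905
Node d (S = 22.75): continuation = e^(−0.12)·[0.9550·0.0000 + 0.0450·0.0000] = 0.0000; exercise value = 0.0000 ≤ continuation, so V_d = 0.0000
Node 0 (S = 35): continuation = e^(−0.12)·[0.9550·1.0905 + 0.0450·0.0000] = 0.9237; exercise value = 0.0000 ≤ continuation, so V_0 = 0.9237

0.92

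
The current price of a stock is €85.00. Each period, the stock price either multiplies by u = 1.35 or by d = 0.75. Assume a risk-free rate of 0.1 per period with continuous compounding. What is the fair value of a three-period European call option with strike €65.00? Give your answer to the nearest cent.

Risk-neutral probability p = (e^0.1 − 0.75)/(1.35 − 0.75) = 0.3552/0.6000 = 0.5920
Terminal stock prices: S_uuu = 209.1, S_uud = 116.2, S_udd = 64.55, S_ddd = 35.86
Terminal payoffs (S − K): max(144.1, 0) = 144.1, max(51.18, 0) = 51.18, max(-0.4531, 0) = 0, max(-29.14, 0) = 0
Node uu (S = 154.9): V_uu = e^(−0.1)·[0.5920·144.1319 + 0.4080·51.1844] = 96.0981
Node ud (S = 86.06): V_ud = e^(−0.1)·[0.5920·51.1844 + 0.4080·0.0000] = 27.4154
Node dd (S = 47.81): V_dd = e^(−0.1)·[0.5920·0.0000 + 0.4080·0.0000] = 0.0000
Node u (S = 114.8): V_u = e^(−0.1)·[0.5920·96.0981 + 0.4080·27.4154] = 61.5943
Node d (S = 63.75): V_d = e^(−0.1)·[0.5920·27.4154 + 0.4080·0.0000] = 14.6842
Node 0 (S = 85): V_0 = e^(−0.1)·[0.5920·61.5943 + 0.4080·14.6842] = 38.4128

€38.41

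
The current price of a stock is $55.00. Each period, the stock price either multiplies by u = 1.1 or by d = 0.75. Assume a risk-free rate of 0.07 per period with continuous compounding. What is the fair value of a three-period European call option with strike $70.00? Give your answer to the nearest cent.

Risk-neutral probability p = (e^0.07 − 0.75)/(1.1 − 0.75) = 0.3225/0.3500 = 0.9215
Terminal stock prices: S_uuu = 73.21, S_uud = 49.91, S_udd = 34.03, S_ddd = 23.2
Terminal payoffs (S − K): max(3.205, 0) = 3.205, max(-20.09, 0) = 0, max(-35.97, 0) = 0, max(-46.8, 0) = 0
Node uu (S = 66.55): V_uu = e^(−0.07)·[0.9215·3.2050 + 0.0785·0.0000] = 2.7536
Node ud (S = 45.38): V_ud = e^(−0.07)·[0.9215·0.0000 + 0.0785·0.0000] = 0.0000
Node dd (S = 30.94): V_dd = e^(−0.07)·[0.9215·0.0000 + 0.0785·0.0000] = 0.0000
Node u (S = 60.5): V_u = e^(−0.07)·[0.9215·2.7536 + 0.0785·0.0000] = 2.3658
Node d (S = 41.25): V_d = e^(−0.07)·[0.9215·0.0000 + 0.0785·0.0000] = 0.0000
Node 0 (S = 55): V_0 = e^(−0.07)·[0.9215·2.3658 + 0.0785·0.0000] = 2.0326

$2.03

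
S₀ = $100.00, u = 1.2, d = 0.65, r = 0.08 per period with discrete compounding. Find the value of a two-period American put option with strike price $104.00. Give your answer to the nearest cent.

$11.68

Risk-neutral probability p = (1 + 0.08 − 0.65)/(1.2 − 0.65) = 0.4300/0.5500 = 0.7818
Terminal stock prices: S_uu = 144, S_ud = 78, S_dd = 42.25
Terminal payoffs (K − S): max(-40, 0) = 0, max(26, 0) = 26, max(61.75, 0) = 61.75
Node u (S = 120): continuation = 1/1.08·[0.7818·0.0000 + 0.2182·26.0000] = 5.2525; exercise value = 0.0000 ≤ continuation, so V_u = 5.2525
Node d (S = 65): continuation = 1/1.08·[0.7818·26.0000 + 0.2182·61.7500] = 31.2963; exercise value = 39.0000 > continuation, so V_d = 39.0000 (exercise)
Node 0 (S = 100): continuation = 1/1.08·[0.7818·5.2525 + 0.2182·39.0000] = 11.6811; exercise value = 4.0000 ≤ continuation, so V_0 = 11.6811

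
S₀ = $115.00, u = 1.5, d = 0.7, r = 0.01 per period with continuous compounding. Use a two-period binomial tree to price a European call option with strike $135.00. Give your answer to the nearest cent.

Risk-neutral probability p = (e^0.01 − 0.7)/(1.5 − 0.7) = 0.3101/0.8000 = 0.3876
Terminal stock prices: S_uu = 258.8, S_ud = 120.7, S_dd = 56.35
Terminal payoffs (S − K): max(123.8, 0) = 123.8, max(-14.25, 0) = 0, max(-78.65, 0) = 0
Node u (S = 172.5): V_u = e^(−0.01)·[0.3876·123.7500 + 0.6124·0.0000] = 47.4837
Node d (S = 80.5): V_d = e^(−0.01)·[0.3876·0.0000 + 0.6124·0.0000] = 0.0000
Node 0 (S = 115): V_0 = e^(−0.01)·[0.3876·47.4837 + 0.6124·0.0000] = 18.2198

$18.22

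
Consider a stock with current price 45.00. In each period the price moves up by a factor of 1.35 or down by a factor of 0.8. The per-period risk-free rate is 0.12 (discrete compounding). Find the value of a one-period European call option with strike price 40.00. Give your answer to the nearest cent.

Risk-neutral probability p = (1 + 0.12 − 0.8)/(1.35 − 0.8) = 0.3200/0.5500 = 0.5818
Terminal stock prices: S_u = 60.75, S_d = 36
Terminal payoffs (S − K): max(20.75, 0) = 20.75, max(-4, 0) = 0
Node 0 (S = 45): V_0 = 1/1.12·[0.5818·20.7500 + 0.4182·0.0000] = 10.7792

10.78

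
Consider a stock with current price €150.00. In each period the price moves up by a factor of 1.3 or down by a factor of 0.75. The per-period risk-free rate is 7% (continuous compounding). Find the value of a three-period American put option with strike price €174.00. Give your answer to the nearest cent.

Risk-neutral probability p = (e^0.07 − 0.75)/(1.3 − 0.75) = 0.3225/0.5500 = 0.5864
Terminal stock prices: S_uuu = 329.6, S_uud = 190.1, S_udd = 109.7, S_ddd = 63.28
Terminal payoffs (K − S): max(-155.6, 0) = 0, max(-16.13, 0) = 0, max(64.31, 0) = 64.31, max(110.7, 0) = 110.7
Node uu (S = 253.5): continuation = e^(−0.07)·[0.5864·0.0000 + 0.4136·0.0000] = 0.0000; exercise value = 0.0000 ≤ continuation, so V_uu = 0.0000
Node ud (S = 146.2): continuation = e^(−0.07)·[0.5864·0.0000 + 0.4136·64.3125] = 24.8026; exercise value = 27.7500 > continuation, so V_ud = 27.7500 (exercise)
Node dd (S = 84.38): continuation = e^(−0.07)·[0.5864·64.3125 + 0.4136·110.7188] = 77.8615; exercise value = 89.6250 > continuation, so V_dd = 89.6250 (exercise)
Node u (S = 195): continuation = e^(−0.07)·[0.5864·0.0000 + 0.4136·27.7500] = 10.7020; exercise value = 0.0000 ≤ continuation, so V_u = 10.7020
Node d (S = 112.5): continuation = e^(−0.07)·[0.5864·27.7500 + 0.4136·89.6250] = 49.7365; exercise value = 61.5000 > continuation, so V_d = 61.5000 (exercise)
Node 0 (S = 150): continuation = e^(−0.07)·[0.5864·10.7020 + 0.4136·61.5000] = 29.5691; exercise value = 24.0000 ≤ continuation, so V_0 = 29.5691

€29.57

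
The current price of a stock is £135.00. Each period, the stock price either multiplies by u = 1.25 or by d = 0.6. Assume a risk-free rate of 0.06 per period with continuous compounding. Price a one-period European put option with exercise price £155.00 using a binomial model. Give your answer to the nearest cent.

Risk-neutral probability p = (e^0.06 − 0.6)/(1.25 − 0.6) = 0.4618/0.6500 = 0.7105
Terminal stock prices: S_u = 168.8, S_d = 81
Terminal payoffs (K − S): max(-13.75, 0) = 0, max(74, 0) = 74
Node 0 (S = 135): V_0 = e^(−0.06)·[0.7105·0.0000 + 0.2895·74.0000] = 20.1742

£20.17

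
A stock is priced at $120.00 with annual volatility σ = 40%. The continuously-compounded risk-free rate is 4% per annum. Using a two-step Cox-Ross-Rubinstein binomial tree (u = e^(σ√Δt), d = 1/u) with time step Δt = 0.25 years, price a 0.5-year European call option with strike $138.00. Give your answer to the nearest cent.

$9.08

CRR parameters: u = e^(σ√Δt) = e^(0.4·√0.25) = 1.2214, d = 1/u = 0.8187
Per-period rate: rΔt = 0.04·0.25 = 0.01, so R = e^0.01 = 1.0101
Risk-neutral probability p = (e^0.01 − 0.8187)/(1.2214 − 0.8187) = 0.1913/0.4027 = 0.4751
Terminal stock prices: S_uu = 179, S_ud = 120, S_dd = 80.44
Terminal payoffs (S − K): max(41.02, 0) = 41.02, max(-18, 0) = 0, max(-57.56, 0) = 0
Node u (S = 146.6): V_u = e^(−0.01)·[0.4751·41.0190 + 0.5249·0.0000] = 19.2952
Node d (S = 98.25): V_d = e^(−0.01)·[0.4751·0.0000 + 0.5249·0.0000] = 0.0000
Node 0 (S = 120): V_0 = e^(−0.01)·[0.4751·19.2952 + 0.5249·0.0000] = 9.0764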